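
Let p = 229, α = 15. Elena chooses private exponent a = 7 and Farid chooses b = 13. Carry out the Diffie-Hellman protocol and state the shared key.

186

Elena sends A = α^a mod p = 15^7 mod 229.
15^1 ≡ 15 (mod 229)
15^2 = (15^1)^2 ≡ 15^2 = 225 ≡ 225 (mod 229)
15^4 = (15^2)^2 ≡ 225^2 = 50625 ≡ 16 (mod 229)
15^7 = 15^4 · 15^2 · 15^1 ≡ 16 · 225 · 15 ≡ 185 (mod 229).
So A = 185. Farid then computes K = A^b mod p = 185^13 mod 229.
185^1 ≡ 185 (mod 229)
185^2 = (185^1)^2 ≡ 185^2 = 34225 ≡ 104 (mod 229)
185^4 = (185^2)^2 ≡ 104^2 = 10816 ≡ 53 (mod 229)
185^8 = (185^4)^2 ≡ 53^2 = 2809 ≡ 61 (mod 229)
185^13 = 185^8 · 185^4 · 185^1 ≡ 61 · 53 · 185 ≡ 186 (mod 229).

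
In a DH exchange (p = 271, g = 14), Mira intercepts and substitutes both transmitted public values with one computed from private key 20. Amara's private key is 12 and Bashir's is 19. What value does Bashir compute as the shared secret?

Bashir receives Mira's public value M = 14^20 mod 271 instead of the honest one.
14^1 ≡ 14 (mod 271)
14^2 = (14^1)^2 ≡ 14^2 = 196 ≡ 196 (mod 271)
14^4 = (14^2)^2 ≡ 196^2 = 38416 ≡ 205 (mod 271)
14^8 = (14^4)^2 ≡ 205^2 = 42025 ≡ 20 (mod 271)
14^16 = (14^8)^2 ≡ 20^2 = 400 ≡ 129 (mod 271)
14^20 = 14^16 · 14^4 ≡ 129 · 205 ≡ 158 (mod 271).
So M = 158. Bashir computes K = M^19 mod 271.
158^1 ≡ 158 (mod 271)
158^2 = (158^1)^2 ≡ 158^2 = 24964 ≡ 32 (mod 271)
158^4 = (158^2)^2 ≡ 32^2 = 1024 ≡ 211 (mod 271)
158^8 = (158^4)^2 ≡ 211^2 = 44521 ≡ 77 (mod 271)
158^16 = (158^8)^2 ≡ 77^2 = 5929 ≡ 238 (mod 271)
158^19 = 158^16 · 158^2 · 158^1 ≡ 238 · 32 · 158 ≡ 88 (mod 271).

88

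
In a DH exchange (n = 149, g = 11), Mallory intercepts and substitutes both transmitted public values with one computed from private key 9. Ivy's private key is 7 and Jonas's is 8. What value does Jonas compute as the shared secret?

Jonas receives Mallory's public value M = 11^9 mod 149 instead of the honest one.
11^1 ≡ 11 (mod 149)
11^2 = (11^1)^2 ≡ 11^2 = 121 ≡ 121 (mod 149)
11^4 = (11^2)^2 ≡ 121^2 = 14641 ≡ 39 (mod 149)
11^8 = (11^4)^2 ≡ 39^2 = 1521 ≡ 31 (mod 149)
11^9 = 11^8 · 11^1 ≡ 31 · 11 ≡ 43 (mod 149).
So M = 43. Jonas computes K = M^8 mod 149.
43^1 ≡ 43 (mod 149)
43^2 = (43^1)^2 ≡ 43^2 = 1849 ≡ 61 (mod 149)
43^4 = (43^2)^2 ≡ 61^2 = 3721 ≡ 145 (mod 149)
43^8 = (43^4)^2 ≡ 145^2 = 21025 ≡ 16 (mod 149)

16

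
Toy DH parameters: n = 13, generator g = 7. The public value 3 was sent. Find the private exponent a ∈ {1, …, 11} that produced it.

8

Try successive powers of 7 modulo 13:
7^1 ≡ 7
7^2 ≡ 10
7^3 ≡ 5
7^4 ≡ 9
7^5 ≡ 11
7^6 ≡ 12
7^7 ≡ 6
7^8 ≡ 3
Found: a = 8.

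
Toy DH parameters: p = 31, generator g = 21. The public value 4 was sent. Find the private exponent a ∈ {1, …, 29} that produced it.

Try successive powers of 21 modulo 31:
21^1 ≡ 21
21^2 ≡ 7
21^3 ≡ 23
21^4 ≡ 18
21^5 ≡ 6
21^6 ≡ 2
21^7 ≡ 11
21^8 ≡ 14
21^9 ≡ 15
21^10 ≡ 5
21^11 ≡ 12
21^12 ≡ 4
Found: a = 12.

12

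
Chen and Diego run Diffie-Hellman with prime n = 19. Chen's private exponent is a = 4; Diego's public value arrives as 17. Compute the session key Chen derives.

16

Shared key K = 17^4 mod 19.
17^1 ≡ 17 (mod 19)
17^2 = (17^1)^2 ≡ 17^2 = 289 ≡ 4 (mod 19)
17^4 = (17^2)^2 ≡ 4^2 = 16 ≡ 16 (mod 19)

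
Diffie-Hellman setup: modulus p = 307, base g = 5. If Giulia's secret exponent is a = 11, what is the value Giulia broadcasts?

Public value = 5^11 mod 307.
5^1 ≡ 5 (mod 307)
5^2 = (5^1)^2 ≡ 5^2 = 25 ≡ 25 (mod 307)
5^4 = (5^2)^2 ≡ 25^2 = 625 ≡ 11 (mod 307)
5^8 = (5^4)^2 ≡ 11^2 = 121 ≡ 121 (mod 307)
5^11 = 5^8 · 5^2 · 5^1 ≡ 121 · 25 · 5 ≡ 82 (mod 307).

82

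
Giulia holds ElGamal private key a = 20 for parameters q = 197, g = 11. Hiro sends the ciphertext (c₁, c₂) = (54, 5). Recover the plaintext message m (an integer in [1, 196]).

48

Shared mask s = c₁^a mod q = 54^20 mod 197.
54^1 ≡ 54 (mod 197)
54^2 = (54^1)^2 ≡ 54^2 = 2916 ≡ 158 (mod 197)
54^4 = (54^2)^2 ≡ 158^2 = 24964 ≡ 142 (mod 197)
54^8 = (54^4)^2 ≡ 142^2 = 20164 ≡ 70 (mod 197)
54^16 = (54^8)^2 ≡ 70^2 = 4900 ≡ 172 (mod 197)
54^20 = 54^16 · 54^4 ≡ 172 · 142 ≡ 193 (mod 197).
So s = 193; s⁻¹ ≡ 49 (mod 197).
m = c₂ · s⁻¹ mod 197 = 5 · 49 mod 197 = 48.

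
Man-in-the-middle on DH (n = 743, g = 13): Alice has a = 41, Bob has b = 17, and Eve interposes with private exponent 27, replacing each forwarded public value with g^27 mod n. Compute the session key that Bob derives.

Bob receives Eve's public value M = 13^27 mod 743 instead of the honest one.
13^1 ≡ 13 (mod 743)
13^2 = (13^1)^2 ≡ 13^2 = 169 ≡ 169 (mod 743)
13^4 = (13^2)^2 ≡ 169^2 = 28561 ≡ 327 (mod 743)
13^8 = (13^4)^2 ≡ 327^2 = 106929 ≡ 680 (mod 743)
13^16 = (13^8)^2 ≡ 680^2 = 462400 ≡ 254 (mod 743)
13^27 = 13^16 · 13^8 · 13^2 · 13^1 ≡ 254 · 680 · 169 · 13 ≡ 137 (mod 743).
So M = 137. Bob computes K = M^17 mod 743.
137^1 ≡ 137 (mod 743)
137^2 = (137^1)^2 ≡ 137^2 = 18769 ≡ 194 (mod 743)
137^4 = (137^2)^2 ≡ 194^2 = 37636 ≡ 486 (mod 743)
137^8 = (137^4)^2 ≡ 486^2 = 236196 ≡ 665 (mod 743)
137^16 = (137^8)^2 ≡ 665^2 = 442225 ≡ 140 (mod 743)
137^17 = 137^16 · 137^1 ≡ 140 · 137 ≡ 605 (mod 743).

605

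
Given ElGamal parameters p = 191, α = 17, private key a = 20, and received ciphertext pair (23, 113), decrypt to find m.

Shared mask s = c₁^a mod p = 23^20 mod 191.
23^1 ≡ 23 (mod 191)
23^2 = (23^1)^2 ≡ 23^2 = 529 ≡ 147 (mod 191)
23^4 = (23^2)^2 ≡ 147^2 = 21609 ≡ 26 (mod 191)
23^8 = (23^4)^2 ≡ 26^2 = 676 ≡ 103 (mod 191)
23^16 = (23^8)^2 ≡ 103^2 = 10609 ≡ 104 (mod 191)
23^20 = 23^16 · 23^4 ≡ 104 · 26 ≡ 30 (mod 191).
So s = 30; s⁻¹ ≡ 121 (mod 191).
m = c₂ · s⁻¹ mod 191 = 113 · 121 mod 191 = 112.

112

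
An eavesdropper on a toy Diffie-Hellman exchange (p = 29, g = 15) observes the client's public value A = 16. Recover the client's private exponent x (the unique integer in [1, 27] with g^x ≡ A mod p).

Try successive powers of 15 modulo 29:
15^1 ≡ 15
15^2 ≡ 22
15^3 ≡ 11
15^4 ≡ 20
15^5 ≡ 10
15^6 ≡ 5
15^7 ≡ 17
15^8 ≡ 23
15^9 ≡ 26
15^10 ≡ 13
15^11 ≡ 21
15^12 ≡ 25
15^13 ≡ 27
15^14 ≡ 28
15^15 ≡ 14
15^16 ≡ 7
15^17 ≡ 18
15^18 ≡ 9
15^19 ≡ 19
15^20 ≡ 24
15^21 ≡ 12
15^22 ≡ 6
15^23 ≡ 3
15^24 ≡ 16
Found: x = 24.

24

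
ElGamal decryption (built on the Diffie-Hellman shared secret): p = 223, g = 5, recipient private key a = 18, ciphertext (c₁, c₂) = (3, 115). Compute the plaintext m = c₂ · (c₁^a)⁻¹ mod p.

Shared mask s = c₁^a mod p = 3^18 mod 223.
3^1 ≡ 3 (mod 223)
3^2 = (3^1)^2 ≡ 3^2 = 9 ≡ 9 (mod 223)
3^4 = (3^2)^2 ≡ 9^2 = 81 ≡ 81 (mod 223)
3^8 = (3^4)^2 ≡ 81^2 = 6561 ≡ 94 (mod 223)
3^16 = (3^8)^2 ≡ 94^2 = 8836 ≡ 139 (mod 223)
3^18 = 3^16 · 3^2 ≡ 139 · 9 ≡ 136 (mod 223).
So s = 136; s⁻¹ ≡ 41 (mod 223).
m = c₂ · s⁻¹ mod 223 = 115 · 41 mod 223 = 32.

32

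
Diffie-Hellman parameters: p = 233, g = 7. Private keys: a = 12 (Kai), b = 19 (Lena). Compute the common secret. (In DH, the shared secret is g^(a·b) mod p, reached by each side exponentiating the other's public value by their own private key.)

128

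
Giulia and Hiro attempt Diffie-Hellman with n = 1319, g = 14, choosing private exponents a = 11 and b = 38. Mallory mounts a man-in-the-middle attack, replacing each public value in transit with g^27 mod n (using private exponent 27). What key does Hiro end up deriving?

294

Hiro receives Mallory's public value M = 14^27 mod 1319 instead of the honest one.
14^1 ≡ 14 (mod 1319)
14^2 = (14^1)^2 ≡ 14^2 = 196 ≡ 196 (mod 1319)
14^4 = (14^2)^2 ≡ 196^2 = 38416 ≡ 165 (mod 1319)
14^8 = (14^4)^2 ≡ 165^2 = 27225 ≡ 845 (mod 1319)
14^16 = (14^8)^2 ≡ 845^2 = 714025 ≡ 446 (mod 1319)
14^27 = 14^16 · 14^8 · 14^2 · 14^1 ≡ 446 · 845 · 196 · 14 ≡ 986 (mod 1319).
So M = 986. Hiro computes K = M^38 mod 1319.
986^1 ≡ 986 (mod 1319)
986^2 = (986^1)^2 ≡ 986^2 = 972196 ≡ 93 (mod 1319)
986^4 = (986^2)^2 ≡ 93^2 = 8649 ≡ 735 (mod 1319)
986^8 = (986^4)^2 ≡ 735^2 = 540225 ≡ 754 (mod 1319)
986^16 = (986^8)^2 ≡ 754^2 = 568516 ≡ 27 (mod 1319)
986^32 = (986^16)^2 ≡ 27^2 = 729 ≡ 729 (mod 1319)
986^38 = 986^32 · 986^4 · 986^2 ≡ 729 · 735 · 93 ≡ 294 (mod 1319).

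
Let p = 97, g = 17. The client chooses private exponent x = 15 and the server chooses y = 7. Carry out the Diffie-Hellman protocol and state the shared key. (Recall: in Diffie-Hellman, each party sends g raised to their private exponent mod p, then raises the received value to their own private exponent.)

The server sends B = g^y mod p = 17^7 mod 97.
17^1 ≡ 17 (mod 97)
17^2 = (17^1)^2 ≡ 17^2 = 289 ≡ 95 (mod 97)
17^4 = (17^2)^2 ≡ 95^2 = 9025 ≡ 4 (mod 97)
17^7 = 17^4 · 17^2 · 17^1 ≡ 4 · 95 · 17 ≡ 58 (mod 97).
So B = 58. The client then computes K = B^x mod p = 58^15 mod 97.
58^1 ≡ 58 (mod 97)
58^2 = (58^1)^2 ≡ 58^2 = 3364 ≡ 66 (mod 97)
58^4 = (58^2)^2 ≡ 66^2 = 4356 ≡ 88 (mod 97)
58^8 = (58^4)^2 ≡ 88^2 = 7744 ≡ 81 (mod 97)
58^15 = 58^8 · 58^4 · 58^2 · 58^1 ≡ 81 · 88 · 66 · 58 ≡ 78 (mod 97).

78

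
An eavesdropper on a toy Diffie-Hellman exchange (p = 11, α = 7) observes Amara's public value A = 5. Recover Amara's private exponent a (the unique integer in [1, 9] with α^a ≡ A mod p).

Try successive powers of 7 modulo 11:
7^1 ≡ 7
7^2 ≡ 5
Found: a = 2.

2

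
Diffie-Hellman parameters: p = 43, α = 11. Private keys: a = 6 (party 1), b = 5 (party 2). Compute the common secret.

35

Party 2 sends B = α^b mod p = 11^5 mod 43.
11^1 ≡ 11 (mod 43)
11^2 = (11^1)^2 ≡ 11^2 = 121 ≡ 35 (mod 43)
11^4 = (11^2)^2 ≡ 35^2 = 1225 ≡ 21 (mod 43)
11^5 = 11^4 · 11^1 ≡ 21 · 11 ≡ 16 (mod 43).
So B = 16. Party 1 then computes K = B^a mod p = 16^6 mod 43.
16^1 ≡ 16 (mod 43)
16^2 = (16^1)^2 ≡ 16^2 = 256 ≡ 41 (mod 43)
16^4 = (16^2)^2 ≡ 41^2 = 1681 ≡ 4 (mod 43)
16^6 = 16^4 · 16^2 ≡ 4 · 41 ≡ 35 (mod 43).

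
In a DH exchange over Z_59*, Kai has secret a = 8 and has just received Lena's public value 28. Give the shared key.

Shared key K = 28^8 mod 59.
28^1 ≡ 28 (mod 59)
28^2 = (28^1)^2 ≡ 28^2 = 784 ≡ 17 (mod 59)
28^4 = (28^2)^2 ≡ 17^2 = 289 ≡ 53 (mod 59)
28^8 = (28^4)^2 ≡ 53^2 = 2809 ≡ 36 (mod 59)

36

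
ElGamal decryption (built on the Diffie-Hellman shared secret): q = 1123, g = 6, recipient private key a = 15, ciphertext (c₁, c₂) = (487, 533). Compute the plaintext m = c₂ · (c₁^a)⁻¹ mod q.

Shared mask s = c₁^a mod q = 487^15 mod 1123.
487^1 ≡ 487 (mod 1123)
487^2 = (487^1)^2 ≡ 487^2 = 237169 ≡ 216 (mod 1123)
487^4 = (487^2)^2 ≡ 216^2 = 46656 ≡ 613 (mod 1123)
487^8 = (487^4)^2 ≡ 613^2 = 375769 ≡ 687 (mod 1123)
487^15 = 487^8 · 487^4 · 487^2 · 487^1 ≡ 687 · 613 · 216 · 487 ≡ 26 (mod 1123).
So s = 26; s⁻¹ ≡ 216 (mod 1123).
m = c₂ · s⁻¹ mod 1123 = 533 · 216 mod 1123 = 582.

582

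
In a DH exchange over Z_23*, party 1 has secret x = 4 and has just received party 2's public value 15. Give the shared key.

Shared key K = 15^4 mod 23.
15^1 ≡ 15 (mod 23)
15^2 = (15^1)^2 ≡ 15^2 = 225 ≡ 18 (mod 23)
15^4 = (15^2)^2 ≡ 18^2 = 324 ≡ 2 (mod 23)

2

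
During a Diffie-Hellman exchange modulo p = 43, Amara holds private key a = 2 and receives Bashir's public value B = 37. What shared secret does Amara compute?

36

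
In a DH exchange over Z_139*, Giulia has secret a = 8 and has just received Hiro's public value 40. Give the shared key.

Shared key K = 40^8 mod 139.
40^1 ≡ 40 (mod 139)
40^2 = (40^1)^2 ≡ 40^2 = 1600 ≡ 71 (mod 139)
40^4 = (40^2)^2 ≡ 71^2 = 5041 ≡ 37 (mod 139)
40^8 = (40^4)^2 ≡ 37^2 = 1369 ≡ 118 (mod 139)

118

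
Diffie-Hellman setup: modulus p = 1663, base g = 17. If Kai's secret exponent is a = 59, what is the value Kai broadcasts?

791

Public value = 17^59 mod 1663.
17^1 ≡ 17 (mod 1663)
17^2 = (17^1)^2 ≡ 17^2 = 289 ≡ 289 (mod 1663)
17^4 = (17^2)^2 ≡ 289^2 = 83521 ≡ 371 (mod 1663)
17^8 = (17^4)^2 ≡ 371^2 = 137641 ≡ 1275 (mod 1663)
17^16 = (17^8)^2 ≡ 1275^2 = 1625625 ≡ 874 (mod 1663)
17^32 = (17^16)^2 ≡ 874^2 = 763876 ≡ 559 (mod 1663)
17^59 = 17^32 · 17^16 · 17^8 · 17^2 · 17^1 ≡ 559 · 874 · 1275 · 289 · 17 ≡ 791 (mod 1663).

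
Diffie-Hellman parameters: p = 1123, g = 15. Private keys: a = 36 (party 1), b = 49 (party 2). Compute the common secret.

487

Party 2 sends B = g^b mod p = 15^49 mod 1123.
15^1 ≡ 15 (mod 1123)
15^2 = (15^1)^2 ≡ 15^2 = 225 ≡ 225 (mod 1123)
15^4 = (15^2)^2 ≡ 225^2 = 50625 ≡ 90 (mod 1123)
15^8 = (15^4)^2 ≡ 90^2 = 8100 ≡ 239 (mod 1123)
15^16 = (15^8)^2 ≡ 239^2 = 57121 ≡ 971 (mod 1123)
15^32 = (15^16)^2 ≡ 971^2 = 942841 ≡ 644 (mod 1123)
15^49 = 15^32 · 15^16 · 15^1 ≡ 644 · 971 · 15 ≡ 564 (mod 1123).
So B = 564. Party 1 then computes K = B^a mod p = 564^36 mod 1123.
564^1 ≡ 564 (mod 1123)
564^2 = (564^1)^2 ≡ 564^2 = 318096 ≡ 287 (mod 1123)
564^4 = (564^2)^2 ≡ 287^2 = 82369 ≡ 390 (mod 1123)
564^8 = (564^4)^2 ≡ 390^2 = 152100 ≡ 495 (mod 1123)
564^16 = (564^8)^2 ≡ 495^2 = 245025 ≡ 211 (mod 1123)
564^32 = (564^16)^2 ≡ 211^2 = 44521 ≡ 724 (mod 1123)
564^36 = 564^32 · 564^4 ≡ 724 · 390 ≡ 487 (mod 1123).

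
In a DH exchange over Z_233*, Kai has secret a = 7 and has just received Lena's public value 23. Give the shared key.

175

Shared key K = 23^7 mod 233.
23^1 ≡ 23 (mod 233)
23^2 = (23^1)^2 ≡ 23^2 = 529 ≡ 63 (mod 233)
23^4 = (23^2)^2 ≡ 63^2 = 3969 ≡ 8 (mod 233)
23^7 = 23^4 · 23^2 · 23^1 ≡ 8 · 63 · 23 ≡ 175 (mod 233).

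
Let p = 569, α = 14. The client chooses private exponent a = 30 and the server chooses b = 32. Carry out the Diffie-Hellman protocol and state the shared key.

256

The client sends A = α^a mod p = 14^30 mod 569.
14^1 ≡ 14 (mod 569)
14^2 = (14^1)^2 ≡ 14^2 = 196 ≡ 196 (mod 569)
14^4 = (14^2)^2 ≡ 196^2 = 38416 ≡ 293 (mod 569)
14^8 = (14^4)^2 ≡ 293^2 = 85849 ≡ 499 (mod 569)
14^16 = (14^8)^2 ≡ 499^2 = 249001 ≡ 348 (mod 569)
14^30 = 14^16 · 14^8 · 14^4 · 14^2 ≡ 348 · 499 · 293 · 196 ≡ 165 (mod 569).
So A = 165. The server then computes K = A^b mod p = 165^32 mod 569.
165^1 ≡ 165 (mod 569)
165^2 = (165^1)^2 ≡ 165^2 = 27225 ≡ 482 (mod 569)
165^4 = (165^2)^2 ≡ 482^2 = 232324 ≡ 172 (mod 569)
165^8 = (165^4)^2 ≡ 172^2 = 29584 ≡ 565 (mod 569)
165^16 = (165^8)^2 ≡ 565^2 = 319225 ≡ 16 (mod 569)
165^32 = (165^16)^2 ≡ 16^2 = 256 ≡ 256 (mod 569)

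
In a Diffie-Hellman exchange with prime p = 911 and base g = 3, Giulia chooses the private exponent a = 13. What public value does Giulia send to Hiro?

73

Public value = 3^13 mod 911.
3^1 ≡ 3 (mod 911)
3^2 = (3^1)^2 ≡ 3^2 = 9 ≡ 9 (mod 911)
3^4 = (3^2)^2 ≡ 9^2 = 81 ≡ 81 (mod 911)
3^8 = (3^4)^2 ≡ 81^2 = 6561 ≡ 184 (mod 911)
3^13 = 3^8 · 3^4 · 3^1 ≡ 184 · 81 · 3 ≡ 73 (mod 911).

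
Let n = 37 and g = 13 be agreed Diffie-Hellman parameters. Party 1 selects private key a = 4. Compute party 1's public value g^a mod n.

34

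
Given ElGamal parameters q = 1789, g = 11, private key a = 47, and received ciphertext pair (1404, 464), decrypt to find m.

Shared mask s = c₁^a mod q = 1404^47 mod 1789.
1404^1 ≡ 1404 (mod 1789)
1404^2 = (1404^1)^2 ≡ 1404^2 = 1971216 ≡ 1527 (mod 1789)
1404^4 = (1404^2)^2 ≡ 1527^2 = 2331729 ≡ 662 (mod 1789)
1404^8 = (1404^4)^2 ≡ 662^2 = 438244 ≡ 1728 (mod 1789)
1404^16 = (1404^8)^2 ≡ 1728^2 = 2985984 ≡ 143 (mod 1789)
1404^32 = (1404^16)^2 ≡ 143^2 = 20449 ≡ 770 (mod 1789)
1404^47 = 1404^32 · 1404^8 · 1404^4 · 1404^2 · 1404^1 ≡ 770 · 1728 · 662 · 1527 · 1404 ≡ 1503 (mod 1789).
So s = 1503; s⁻¹ ≡ 1495 (mod 1789).
m = c₂ · s⁻¹ mod 1789 = 464 · 1495 mod 1789 = 1337.

1337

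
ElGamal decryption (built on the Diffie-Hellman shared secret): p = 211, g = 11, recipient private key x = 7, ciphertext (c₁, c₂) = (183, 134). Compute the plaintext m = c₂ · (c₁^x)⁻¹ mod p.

Shared mask s = c₁^x mod p = 183^7 mod 211.
183^1 ≡ 183 (mod 211)
183^2 = (183^1)^2 ≡ 183^2 = 33489 ≡ 151 (mod 211)
183^4 = (183^2)^2 ≡ 151^2 = 22801 ≡ 13 (mod 211)
183^7 = 183^4 · 183^2 · 183^1 ≡ 13 · 151 · 183 ≡ 107 (mod 211).
So s = 107; s⁻¹ ≡ 71 (mod 211).
m = c₂ · s⁻¹ mod 211 = 134 · 71 mod 211 = 19.

19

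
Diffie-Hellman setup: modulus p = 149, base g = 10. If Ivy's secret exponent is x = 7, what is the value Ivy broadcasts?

Public value = 10^7 mod 149.
10^1 ≡ 10 (mod 149)
10^2 = (10^1)^2 ≡ 10^2 = 100 ≡ 100 (mod 149)
10^4 = (10^2)^2 ≡ 100^2 = 10000 ≡ 17 (mod 149)
10^7 = 10^4 · 10^2 · 10^1 ≡ 17 · 100 · 10 ≡ 14 (mod 149).

14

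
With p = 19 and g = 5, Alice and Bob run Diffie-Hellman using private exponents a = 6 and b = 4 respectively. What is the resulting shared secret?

Bob sends B = g^b mod p = 5^4 mod 19.
5^1 ≡ 5 (mod 19)
5^2 = (5^1)^2 ≡ 5^2 = 25 ≡ 6 (mod 19)
5^4 = (5^2)^2 ≡ 6^2 = 36 ≡ 17 (mod 19)
So B = 17. Alice then computes K = B^a mod p = 17^6 mod 19.
17^1 ≡ 17 (mod 19)
17^2 = (17^1)^2 ≡ 17^2 = 289 ≡ 4 (mod 19)
17^4 = (17^2)^2 ≡ 4^2 = 16 ≡ 16 (mod 19)
17^6 = 17^4 · 17^2 ≡ 16 · 4 ≡ 7 (mod 19).

7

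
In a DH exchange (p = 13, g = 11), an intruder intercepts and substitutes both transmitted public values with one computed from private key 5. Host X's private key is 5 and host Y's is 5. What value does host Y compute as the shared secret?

Host Y receives an intruder's public value M = 11^5 mod 13 instead of the honest one.
11^1 ≡ 11 (mod 13)
11^2 = (11^1)^2 ≡ 11^2 = 121 ≡ 4 (mod 13)
11^4 = (11^2)^2 ≡ 4^2 = 16 ≡ 3 (mod 13)
11^5 = 11^4 · 11^1 ≡ 3 · 11 ≡ 7 (mod 13).
So M = 7. Host Y computes K = M^5 mod 13.
7^1 ≡ 7 (mod 13)
7^2 = (7^1)^2 ≡ 7^2 = 49 ≡ 10 (mod 13)
7^4 = (7^2)^2 ≡ 10^2 = 100 ≡ 9 (mod 13)
7^5 = 7^4 · 7^1 ≡ 9 · 7 ≡ 11 (mod 13).

11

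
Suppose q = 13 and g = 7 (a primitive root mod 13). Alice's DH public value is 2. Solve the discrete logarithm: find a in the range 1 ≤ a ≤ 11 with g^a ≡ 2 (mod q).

Try successive powers of 7 modulo 13:
7^1 ≡ 7
7^2 ≡ 10
7^3 ≡ 5
7^4 ≡ 9
7^5 ≡ 11
7^6 ≡ 12
7^7 ≡ 6
7^8 ≡ 3
7^9 ≡ 8
7^10 ≡ 4
7^11 ≡ 2
Found: a = 11.

11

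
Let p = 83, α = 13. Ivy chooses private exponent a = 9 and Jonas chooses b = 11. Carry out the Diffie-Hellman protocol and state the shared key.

Ivy sends A = α^a mod p = 13^9 mod 83.
13^1 ≡ 13 (mod 83)
13^2 = (13^1)^2 ≡ 13^2 = 169 ≡ 3 (mod 83)
13^4 = (13^2)^2 ≡ 3^2 = 9 ≡ 9 (mod 83)
13^8 = (13^4)^2 ≡ 9^2 = 81 ≡ 81 (mod 83)
13^9 = 13^8 · 13^1 ≡ 81 · 13 ≡ 57 (mod 83).
So A = 57. Jonas then computes K = A^b mod p = 57^11 mod 83.
57^1 ≡ 57 (mod 83)
57^2 = (57^1)^2 ≡ 57^2 = 3249 ≡ 12 (mod 83)
57^4 = (57^2)^2 ≡ 12^2 = 144 ≡ 61 (mod 83)
57^8 = (57^4)^2 ≡ 61^2 = 3721 ≡ 69 (mod 83)
57^11 = 57^8 · 57^2 · 57^1 ≡ 69 · 12 · 57 ≡ 52 (mod 83).

52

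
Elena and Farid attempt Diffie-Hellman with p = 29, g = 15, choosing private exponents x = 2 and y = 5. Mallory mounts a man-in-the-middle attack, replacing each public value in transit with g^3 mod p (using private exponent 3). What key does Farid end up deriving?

14

Farid receives Mallory's public value M = 15^3 mod 29 instead of the honest one.
15^1 ≡ 15 (mod 29)
15^2 = (15^1)^2 ≡ 15^2 = 225 ≡ 22 (mod 29)
15^3 = 15^2 · 15^1 ≡ 22 · 15 ≡ 11 (mod 29).
So M = 11. Farid computes K = M^5 mod 29.
11^1 ≡ 11 (mod 29)
11^2 = (11^1)^2 ≡ 11^2 = 121 ≡ 5 (mod 29)
11^4 = (11^2)^2 ≡ 5^2 = 25 ≡ 25 (mod 29)
11^5 = 11^4 · 11^1 ≡ 25 · 11 ≡ 14 (mod 29).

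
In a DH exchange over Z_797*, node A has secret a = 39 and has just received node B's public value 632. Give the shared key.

Shared key K = 632^39 mod 797.
632^1 ≡ 632 (mod 797)
632^2 = (632^1)^2 ≡ 632^2 = 399424 ≡ 127 (mod 797)
632^4 = (632^2)^2 ≡ 127^2 = 16129 ≡ 189 (mod 797)
632^8 = (632^4)^2 ≡ 189^2 = 35721 ≡ 653 (mod 797)
632^16 = (632^8)^2 ≡ 653^2 = 426409 ≡ 14 (mod 797)
632^32 = (632^16)^2 ≡ 14^2 = 196 ≡ 196 (mod 797)
632^39 = 632^32 · 632^4 · 632^2 · 632^1 ≡ 196 · 189 · 127 · 632 ≡ 258 (mod 797).

258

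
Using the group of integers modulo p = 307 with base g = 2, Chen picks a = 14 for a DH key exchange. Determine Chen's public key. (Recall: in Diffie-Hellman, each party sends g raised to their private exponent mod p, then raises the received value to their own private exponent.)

Public value = 2^14 (mod 307).
2^1 ≡ 2 (mod 307)
2^2 = (2^1)^2 ≡ 2^2 = 4 ≡ 4 (mod 307)
2^4 = (2^2)^2 ≡ 4^2 = 16 ≡ 16 (mod 307)
2^8 = (2^4)^2 ≡ 16^2 = 256 ≡ 256 (mod 307)
2^14 = 2^8 · 2^4 · 2^2 ≡ 256 · 16 · 4 ≡ 113 (mod 307).

113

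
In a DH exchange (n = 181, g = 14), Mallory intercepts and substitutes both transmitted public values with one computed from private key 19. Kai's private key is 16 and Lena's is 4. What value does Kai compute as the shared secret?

16

Kai receives Mallory's public value M = 14^19 mod 181 instead of the honest one.
14^1 ≡ 14 (mod 181)
14^2 = (14^1)^2 ≡ 14^2 = 196 ≡ 15 (mod 181)
14^4 = (14^2)^2 ≡ 15^2 = 225 ≡ 44 (mod 181)
14^8 = (14^4)^2 ≡ 44^2 = 1936 ≡ 126 (mod 181)
14^16 = (14^8)^2 ≡ 126^2 = 15876 ≡ 129 (mod 181)
14^19 = 14^16 · 14^2 · 14^1 ≡ 129 · 15 · 14 ≡ 121 (mod 181).
So M = 121. Kai computes K = M^16 mod 181.
121^1 ≡ 121 (mod 181)
121^2 = (121^1)^2 ≡ 121^2 = 14641 ≡ 161 (mod 181)
121^4 = (121^2)^2 ≡ 161^2 = 25921 ≡ 38 (mod 181)
121^8 = (121^4)^2 ≡ 38^2 = 1444 ≡ 177 (mod 181)
121^16 = (121^8)^2 ≡ 177^2 = 31329 ≡ 16 (mod 181)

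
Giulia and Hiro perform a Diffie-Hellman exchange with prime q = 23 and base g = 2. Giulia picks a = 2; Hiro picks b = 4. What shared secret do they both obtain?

Hiro sends B = g^b mod q = 2^4 mod 23.
2^1 ≡ 2 (mod 23)
2^2 = (2^1)^2 ≡ 2^2 = 4 ≡ 4 (mod 23)
2^4 = (2^2)^2 ≡ 4^2 = 16 ≡ 16 (mod 23)
So B = 16. Giulia then computes K = B^a mod q = 16^2 mod 23.
16^1 ≡ 16 (mod 23)
16^2 = (16^1)^2 ≡ 16^2 = 256 ≡ 3 (mod 23)

3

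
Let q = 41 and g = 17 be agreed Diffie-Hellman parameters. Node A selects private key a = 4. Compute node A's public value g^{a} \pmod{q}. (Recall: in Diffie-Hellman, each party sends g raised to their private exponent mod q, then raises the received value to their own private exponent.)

Public value = 17^{4} \pmod{41}.
17^1 ≡ 17 (mod 41)
17^2 = (17^1)^2 ≡ 17^2 = 289 ≡ 2 (mod 41)
17^4 = (17^2)^2 ≡ 2^2 = 4 ≡ 4 (mod 41)

4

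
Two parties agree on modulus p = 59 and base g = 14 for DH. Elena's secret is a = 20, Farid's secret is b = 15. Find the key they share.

46

Farid sends B = g^b mod p = 14^15 mod 59.
14^1 ≡ 14 (mod 59)
14^2 = (14^1)^2 ≡ 14^2 = 196 ≡ 19 (mod 59)
14^4 = (14^2)^2 ≡ 19^2 = 361 ≡ 7 (mod 59)
14^8 = (14^4)^2 ≡ 7^2 = 49 ≡ 49 (mod 59)
14^15 = 14^8 · 14^4 · 14^2 · 14^1 ≡ 49 · 7 · 19 · 14 ≡ 24 (mod 59).
So B = 24. Elena then computes K = B^a mod p = 24^20 mod 59.
24^1 ≡ 24 (mod 59)
24^2 = (24^1)^2 ≡ 24^2 = 576 ≡ 45 (mod 59)
24^4 = (24^2)^2 ≡ 45^2 = 2025 ≡ 19 (mod 59)
24^8 = (24^4)^2 ≡ 19^2 = 361 ≡ 7 (mod 59)
24^16 = (24^8)^2 ≡ 7^2 = 49 ≡ 49 (mod 59)
24^20 = 24^16 · 24^4 ≡ 49 · 19 ≡ 46 (mod 59).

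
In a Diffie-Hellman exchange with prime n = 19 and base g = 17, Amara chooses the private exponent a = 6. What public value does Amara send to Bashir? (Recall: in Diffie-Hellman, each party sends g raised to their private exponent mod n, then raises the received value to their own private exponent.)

7

Public value = 17^6 (mod 19).
17^1 ≡ 17 (mod 19)
17^2 = (17^1)^2 ≡ 17^2 = 289 ≡ 4 (mod 19)
17^4 = (17^2)^2 ≡ 4^2 = 16 ≡ 16 (mod 19)
17^6 = 17^4 · 17^2 ≡ 16 · 4 ≡ 7 (mod 19).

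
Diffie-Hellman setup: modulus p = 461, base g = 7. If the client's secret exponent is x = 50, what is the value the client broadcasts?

169

Public value = 7^50 (mod 461).
7^1 ≡ 7 (mod 461)
7^2 = (7^1)^2 ≡ 7^2 = 49 ≡ 49 (mod 461)
7^4 = (7^2)^2 ≡ 49^2 = 2401 ≡ 96 (mod 461)
7^8 = (7^4)^2 ≡ 96^2 = 9216 ≡ 457 (mod 461)
7^16 = (7^8)^2 ≡ 457^2 = 208849 ≡ 16 (mod 461)
7^32 = (7^16)^2 ≡ 16^2 = 256 ≡ 256 (mod 461)
7^50 = 7^32 · 7^16 · 7^2 ≡ 256 · 16 · 49 ≡ 169 (mod 461).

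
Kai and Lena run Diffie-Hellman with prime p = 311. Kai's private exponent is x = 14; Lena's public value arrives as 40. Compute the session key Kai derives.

Shared key K = 40^14 mod 311.
40^1 ≡ 40 (mod 311)
40^2 = (40^1)^2 ≡ 40^2 = 1600 ≡ 45 (mod 311)
40^4 = (40^2)^2 ≡ 45^2 = 2025 ≡ 159 (mod 311)
40^8 = (40^4)^2 ≡ 159^2 = 25281 ≡ 90 (mod 311)
40^14 = 40^8 · 40^4 · 40^2 ≡ 90 · 159 · 45 ≡ 180 (mod 311).

180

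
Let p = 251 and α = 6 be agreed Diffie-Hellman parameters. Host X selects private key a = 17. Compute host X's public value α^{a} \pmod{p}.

Public value = 6^{17} \pmod{251}.
6^1 ≡ 6 (mod 251)
6^2 = (6^1)^2 ≡ 6^2 = 36 ≡ 36 (mod 251)
6^4 = (6^2)^2 ≡ 36^2 = 1296 ≡ 41 (mod 251)
6^8 = (6^4)^2 ≡ 41^2 = 1681 ≡ 175 (mod 251)
6^16 = (6^8)^2 ≡ 175^2 = 30625 ≡ 3 (mod 251)
6^17 = 6^16 · 6^1 ≡ 3 · 6 ≡ 18 (mod 251).

18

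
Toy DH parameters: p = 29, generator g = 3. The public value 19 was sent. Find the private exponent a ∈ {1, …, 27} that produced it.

13

Try successive powers of 3 modulo 29:
3^1 ≡ 3
3^2 ≡ 9
3^3 ≡ 27
3^4 ≡ 23
3^5 ≡ 11
3^6 ≡ 4
3^7 ≡ 12
3^8 ≡ 7
3^9 ≡ 21
3^10 ≡ 5
3^11 ≡ 15
3^12 ≡ 16
3^13 ≡ 19
Found: a = 13.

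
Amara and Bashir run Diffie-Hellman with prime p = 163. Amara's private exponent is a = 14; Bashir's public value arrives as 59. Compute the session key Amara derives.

Shared key K = 59^14 mod 163.
59^1 ≡ 59 (mod 163)
59^2 = (59^1)^2 ≡ 59^2 = 3481 ≡ 58 (mod 163)
59^4 = (59^2)^2 ≡ 58^2 = 3364 ≡ 104 (mod 163)
59^8 = (59^4)^2 ≡ 104^2 = 10816 ≡ 58 (mod 163)
59^14 = 59^8 · 59^4 · 59^2 ≡ 58 · 104 · 58 ≡ 58 (mod 163).

58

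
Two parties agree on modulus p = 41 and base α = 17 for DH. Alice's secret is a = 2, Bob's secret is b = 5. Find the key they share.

Alice sends A = α^a mod p = 17^2 mod 41.
17^1 ≡ 17 (mod 41)
17^2 = (17^1)^2 ≡ 17^2 = 289 ≡ 2 (mod 41)
So A = 2. Bob then computes K = A^b mod p = 2^5 mod 41.
2^1 ≡ 2 (mod 41)
2^2 = (2^1)^2 ≡ 2^2 = 4 ≡ 4 (mod 41)
2^4 = (2^2)^2 ≡ 4^2 = 16 ≡ 16 (mod 41)
2^5 = 2^4 · 2^1 ≡ 16 · 2 ≡ 32 (mod 41).

32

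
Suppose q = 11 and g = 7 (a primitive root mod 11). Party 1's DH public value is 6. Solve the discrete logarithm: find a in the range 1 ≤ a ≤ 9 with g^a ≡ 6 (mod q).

Try successive powers of 7 modulo 11:
7^1 ≡ 7
7^2 ≡ 5
7^3 ≡ 2
7^4 ≡ 3
7^5 ≡ 10
7^6 ≡ 4
7^7 ≡ 6
Found: a = 7.

7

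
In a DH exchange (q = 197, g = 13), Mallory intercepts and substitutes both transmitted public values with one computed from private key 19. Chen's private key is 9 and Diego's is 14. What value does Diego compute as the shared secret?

6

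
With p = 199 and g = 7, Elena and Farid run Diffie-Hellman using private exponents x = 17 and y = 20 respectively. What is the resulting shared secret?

80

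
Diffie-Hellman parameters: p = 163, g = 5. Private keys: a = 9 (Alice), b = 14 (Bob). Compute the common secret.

Bob sends B = g^b mod p = 5^14 mod 163.
5^1 ≡ 5 (mod 163)
5^2 = (5^1)^2 ≡ 5^2 = 25 ≡ 25 (mod 163)
5^4 = (5^2)^2 ≡ 25^2 = 625 ≡ 136 (mod 163)
5^8 = (5^4)^2 ≡ 136^2 = 18496 ≡ 77 (mod 163)
5^14 = 5^8 · 5^4 · 5^2 ≡ 77 · 136 · 25 ≡ 22 (mod 163).
So B = 22. Alice then computes K = B^a mod p = 22^9 mod 163.
22^1 ≡ 22 (mod 163)
22^2 = (22^1)^2 ≡ 22^2 = 484 ≡ 158 (mod 163)
22^4 = (22^2)^2 ≡ 158^2 = 24964 ≡ 25 (mod 163)
22^8 = (22^4)^2 ≡ 25^2 = 625 ≡ 136 (mod 163)
22^9 = 22^8 · 22^1 ≡ 136 · 22 ≡ 58 (mod 163).

58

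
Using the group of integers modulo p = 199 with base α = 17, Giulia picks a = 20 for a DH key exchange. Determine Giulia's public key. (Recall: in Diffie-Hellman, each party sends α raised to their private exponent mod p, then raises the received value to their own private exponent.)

116

Public value = 17^20 mod 199.
17^1 ≡ 17 (mod 199)
17^2 = (17^1)^2 ≡ 17^2 = 289 ≡ 90 (mod 199)
17^4 = (17^2)^2 ≡ 90^2 = 8100 ≡ 140 (mod 199)
17^8 = (17^4)^2 ≡ 140^2 = 19600 ≡ 98 (mod 199)
17^16 = (17^8)^2 ≡ 98^2 = 9604 ≡ 52 (mod 199)
17^20 = 17^16 · 17^4 ≡ 52 · 140 ≡ 116 (mod 199).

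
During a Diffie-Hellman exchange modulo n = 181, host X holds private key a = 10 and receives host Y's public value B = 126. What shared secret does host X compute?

43

Shared key K = 126^10 mod 181.
126^1 ≡ 126 (mod 181)
126^2 = (126^1)^2 ≡ 126^2 = 15876 ≡ 129 (mod 181)
126^4 = (126^2)^2 ≡ 129^2 = 16641 ≡ 170 (mod 181)
126^8 = (126^4)^2 ≡ 170^2 = 28900 ≡ 121 (mod 181)
126^10 = 126^8 · 126^2 ≡ 121 · 129 ≡ 43 (mod 181).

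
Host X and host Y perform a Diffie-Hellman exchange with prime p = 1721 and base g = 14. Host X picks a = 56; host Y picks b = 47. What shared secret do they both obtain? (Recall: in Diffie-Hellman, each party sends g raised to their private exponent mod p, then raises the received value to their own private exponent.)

1291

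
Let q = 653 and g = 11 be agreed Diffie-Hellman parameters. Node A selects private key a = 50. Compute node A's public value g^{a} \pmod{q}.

Public value = 11^{50} \pmod{653}.
11^1 ≡ 11 (mod 653)
11^2 = (11^1)^2 ≡ 11^2 = 121 ≡ 121 (mod 653)
11^4 = (11^2)^2 ≡ 121^2 = 14641 ≡ 275 (mod 653)
11^8 = (11^4)^2 ≡ 275^2 = 75625 ≡ 530 (mod 653)
11^16 = (11^8)^2 ≡ 530^2 = 280900 ≡ 110 (mod 653)
11^32 = (11^16)^2 ≡ 110^2 = 12100 ≡ 346 (mod 653)
11^50 = 11^32 · 11^16 · 11^2 ≡ 346 · 110 · 121 ≡ 304 (mod 653).

304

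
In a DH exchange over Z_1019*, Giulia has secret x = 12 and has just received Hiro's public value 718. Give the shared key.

14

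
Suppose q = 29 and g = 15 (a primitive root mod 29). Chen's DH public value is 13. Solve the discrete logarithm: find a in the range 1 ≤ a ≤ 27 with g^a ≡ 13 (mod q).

10

Try successive powers of 15 modulo 29:
15^1 ≡ 15
15^2 ≡ 22
15^3 ≡ 11
15^4 ≡ 20
15^5 ≡ 10
15^6 ≡ 5
15^7 ≡ 17
15^8 ≡ 23
15^9 ≡ 26
15^10 ≡ 13
Found: a = 10.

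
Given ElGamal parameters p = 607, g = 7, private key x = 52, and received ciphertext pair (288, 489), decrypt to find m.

Shared mask s = c₁^x mod p = 288^52 mod 607.
288^1 ≡ 288 (mod 607)
288^2 = (288^1)^2 ≡ 288^2 = 82944 ≡ 392 (mod 607)
288^4 = (288^2)^2 ≡ 392^2 = 153664 ≡ 93 (mod 607)
288^8 = (288^4)^2 ≡ 93^2 = 8649 ≡ 151 (mod 607)
288^16 = (288^8)^2 ≡ 151^2 = 22801 ≡ 342 (mod 607)
288^32 = (288^16)^2 ≡ 342^2 = 116964 ≡ 420 (mod 607)
288^52 = 288^32 · 288^16 · 288^4 ≡ 420 · 342 · 93 ≡ 271 (mod 607).
So s = 271; s⁻¹ ≡ 56 (mod 607).
m = c₂ · s⁻¹ mod 607 = 489 · 56 mod 607 = 69.

69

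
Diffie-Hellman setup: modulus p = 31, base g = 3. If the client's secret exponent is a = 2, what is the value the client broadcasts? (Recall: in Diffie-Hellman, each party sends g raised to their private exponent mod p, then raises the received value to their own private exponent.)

9

Public value = 3^2 mod 31.
3^1 ≡ 3 (mod 31)
3^2 = (3^1)^2 ≡ 3^2 = 9 ≡ 9 (mod 31)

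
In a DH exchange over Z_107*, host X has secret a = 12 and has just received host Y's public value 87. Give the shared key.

75

Shared key K = 87^12 mod 107.
87^1 ≡ 87 (mod 107)
87^2 = (87^1)^2 ≡ 87^2 = 7569 ≡ 79 (mod 107)
87^4 = (87^2)^2 ≡ 79^2 = 6241 ≡ 35 (mod 107)
87^8 = (87^4)^2 ≡ 35^2 = 1225 ≡ 48 (mod 107)
87^12 = 87^8 · 87^4 ≡ 48 · 35 ≡ 75 (mod 107).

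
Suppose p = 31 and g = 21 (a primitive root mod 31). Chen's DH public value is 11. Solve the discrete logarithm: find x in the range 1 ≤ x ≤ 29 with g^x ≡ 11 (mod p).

7

Try successive powers of 21 modulo 31:
21^1 ≡ 21
21^2 ≡ 7
21^3 ≡ 23
21^4 ≡ 18
21^5 ≡ 6
21^6 ≡ 2
21^7 ≡ 11
Found: x = 7.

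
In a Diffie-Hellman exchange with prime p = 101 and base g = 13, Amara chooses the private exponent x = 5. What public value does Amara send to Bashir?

Public value = 13^{5} \pmod{101}.
13^1 ≡ 13 (mod 101)
13^2 = (13^1)^2 ≡ 13^2 = 169 ≡ 68 (mod 101)
13^4 = (13^2)^2 ≡ 68^2 = 4624 ≡ 79 (mod 101)
13^5 = 13^4 · 13^1 ≡ 79 · 13 ≡ 17 (mod 101).

17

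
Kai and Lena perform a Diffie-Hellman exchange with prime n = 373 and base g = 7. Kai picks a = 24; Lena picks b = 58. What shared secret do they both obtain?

286

Lena sends B = g^b mod n = 7^58 mod 373.
7^1 ≡ 7 (mod 373)
7^2 = (7^1)^2 ≡ 7^2 = 49 ≡ 49 (mod 373)
7^4 = (7^2)^2 ≡ 49^2 = 2401 ≡ 163 (mod 373)
7^8 = (7^4)^2 ≡ 163^2 = 26569 ≡ 86 (mod 373)
7^16 = (7^8)^2 ≡ 86^2 = 7396 ≡ 309 (mod 373)
7^32 = (7^16)^2 ≡ 309^2 = 95481 ≡ 366 (mod 373)
7^58 = 7^32 · 7^16 · 7^8 · 7^2 ≡ 366 · 309 · 86 · 49 ≡ 119 (mod 373).
So B = 119. Kai then computes K = B^a mod n = 119^24 mod 373.
119^1 ≡ 119 (mod 373)
119^2 = (119^1)^2 ≡ 119^2 = 14161 ≡ 360 (mod 373)
119^4 = (119^2)^2 ≡ 360^2 = 129600 ≡ 169 (mod 373)
119^8 = (119^4)^2 ≡ 169^2 = 28561 ≡ 213 (mod 373)
119^16 = (119^8)^2 ≡ 213^2 = 45369 ≡ 236 (mod 373)
119^24 = 119^16 · 119^8 ≡ 236 · 213 ≡ 286 (mod 373).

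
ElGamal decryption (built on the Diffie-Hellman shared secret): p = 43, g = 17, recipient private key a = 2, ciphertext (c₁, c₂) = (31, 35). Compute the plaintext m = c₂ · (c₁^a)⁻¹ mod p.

Shared mask s = c₁^a mod p = 31^2 mod 43.
31^1 ≡ 31 (mod 43)
31^2 = (31^1)^2 ≡ 31^2 = 961 ≡ 15 (mod 43)
So s = 15; s⁻¹ ≡ 23 (mod 43).
m = c₂ · s⁻¹ mod 43 = 35 · 23 mod 43 = 31.

31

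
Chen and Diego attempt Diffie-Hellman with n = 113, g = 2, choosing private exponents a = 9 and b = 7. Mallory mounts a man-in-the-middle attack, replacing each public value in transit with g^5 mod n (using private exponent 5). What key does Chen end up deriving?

Chen receives Mallory's public value M = 2^5 mod 113 instead of the honest one.
2^1 ≡ 2 (mod 113)
2^2 = (2^1)^2 ≡ 2^2 = 4 ≡ 4 (mod 113)
2^4 = (2^2)^2 ≡ 4^2 = 16 ≡ 16 (mod 113)
2^5 = 2^4 · 2^1 ≡ 16 · 2 ≡ 32 (mod 113).
So M = 32. Chen computes K = M^9 mod 113.
32^1 ≡ 32 (mod 113)
32^2 = (32^1)^2 ≡ 32^2 = 1024 ≡ 7 (mod 113)
32^4 = (32^2)^2 ≡ 7^2 = 49 ≡ 49 (mod 113)
32^8 = (32^4)^2 ≡ 49^2 = 2401 ≡ 28 (mod 113)
32^9 = 32^8 · 32^1 ≡ 28 · 32 ≡ 105 (mod 113).

105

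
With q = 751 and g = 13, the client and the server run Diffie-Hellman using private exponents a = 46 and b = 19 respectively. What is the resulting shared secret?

The client sends A = g^a mod q = 13^46 mod 751.
13^1 ≡ 13 (mod 751)
13^2 = (13^1)^2 ≡ 13^2 = 169 ≡ 169 (mod 751)
13^4 = (13^2)^2 ≡ 169^2 = 28561 ≡ 23 (mod 751)
13^8 = (13^4)^2 ≡ 23^2 = 529 ≡ 529 (mod 751)
13^16 = (13^8)^2 ≡ 529^2 = 279841 ≡ 469 (mod 751)
13^32 = (13^16)^2 ≡ 469^2 = 219961 ≡ 669 (mod 751)
13^46 = 13^32 · 13^8 · 13^4 · 13^2 ≡ 669 · 529 · 23 · 169 ≡ 479 (mod 751).
So A = 479. The server then computes K = A^b mod q = 479^19 mod 751.
479^1 ≡ 479 (mod 751)
479^2 = (479^1)^2 ≡ 479^2 = 229441 ≡ 386 (mod 751)
479^4 = (479^2)^2 ≡ 386^2 = 148996 ≡ 298 (mod 751)
479^8 = (479^4)^2 ≡ 298^2 = 88804 ≡ 186 (mod 751)
479^16 = (479^8)^2 ≡ 186^2 = 34596 ≡ 50 (mod 751)
479^19 = 479^16 · 479^2 · 479^1 ≡ 50 · 386 · 479 ≡ 641 (mod 751).

641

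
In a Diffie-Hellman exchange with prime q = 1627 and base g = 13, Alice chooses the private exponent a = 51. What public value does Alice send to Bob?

1143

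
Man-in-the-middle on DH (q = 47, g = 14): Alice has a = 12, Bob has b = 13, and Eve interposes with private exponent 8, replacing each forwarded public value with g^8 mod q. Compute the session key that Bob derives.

Bob receives Eve's public value M = 14^8 mod 47 instead of the honest one.
14^1 ≡ 14 (mod 47)
14^2 = (14^1)^2 ≡ 14^2 = 196 ≡ 8 (mod 47)
14^4 = (14^2)^2 ≡ 8^2 = 64 ≡ 17 (mod 47)
14^8 = (14^4)^2 ≡ 17^2 = 289 ≡ 7 (mod 47)
So M = 7. Bob computes K = M^13 mod 47.
7^1 ≡ 7 (mod 47)
7^2 = (7^1)^2 ≡ 7^2 = 49 ≡ 2 (mod 47)
7^4 = (7^2)^2 ≡ 2^2 = 4 ≡ 4 (mod 47)
7^8 = (7^4)^2 ≡ 4^2 = 16 ≡ 16 (mod 47)
7^13 = 7^8 · 7^4 · 7^1 ≡ 16 · 4 · 7 ≡ 25 (mod 47).

25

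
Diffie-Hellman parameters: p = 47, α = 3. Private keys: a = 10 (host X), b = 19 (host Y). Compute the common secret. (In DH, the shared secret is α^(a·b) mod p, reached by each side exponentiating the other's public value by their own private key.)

Host X sends A = α^a mod p = 3^10 mod 47.
3^1 ≡ 3 (mod 47)
3^2 = (3^1)^2 ≡ 3^2 = 9 ≡ 9 (mod 47)
3^4 = (3^2)^2 ≡ 9^2 = 81 ≡ 34 (mod 47)
3^8 = (3^4)^2 ≡ 34^2 = 1156 ≡ 28 (mod 47)
3^10 = 3^8 · 3^2 ≡ 28 · 9 ≡ 17 (mod 47).
So A = 17. Host Y then computes K = A^b mod p = 17^19 mod 47.
17^1 ≡ 17 (mod 47)
17^2 = (17^1)^2 ≡ 17^2 = 289 ≡ 7 (mod 47)
17^4 = (17^2)^2 ≡ 7^2 = 49 ≡ 2 (mod 47)
17^8 = (17^4)^2 ≡ 2^2 = 4 ≡ 4 (mod 47)
17^16 = (17^8)^2 ≡ 4^2 = 16 ≡ 16 (mod 47)
17^19 = 17^16 · 17^2 · 17^1 ≡ 16 · 7 · 17 ≡ 24 (mod 47).

24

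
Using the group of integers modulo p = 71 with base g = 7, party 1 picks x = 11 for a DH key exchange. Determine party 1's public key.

31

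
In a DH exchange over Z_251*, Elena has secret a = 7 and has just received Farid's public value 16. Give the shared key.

Shared key K = 16^7 mod 251.
16^1 ≡ 16 (mod 251)
16^2 = (16^1)^2 ≡ 16^2 = 256 ≡ 5 (mod 251)
16^4 = (16^2)^2 ≡ 5^2 = 25 ≡ 25 (mod 251)
16^7 = 16^4 · 16^2 · 16^1 ≡ 25 · 5 · 16 ≡ 243 (mod 251).

243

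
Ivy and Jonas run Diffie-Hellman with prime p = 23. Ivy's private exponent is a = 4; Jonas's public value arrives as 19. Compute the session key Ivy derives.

3

Shared key K = 19^4 mod 23.
19^1 ≡ 19 (mod 23)
19^2 = (19^1)^2 ≡ 19^2 = 361 ≡ 16 (mod 23)
19^4 = (19^2)^2 ≡ 16^2 = 256 ≡ 3 (mod 23)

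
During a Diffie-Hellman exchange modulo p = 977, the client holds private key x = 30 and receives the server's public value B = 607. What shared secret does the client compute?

798

Shared key K = 607^30 mod 977.
607^1 ≡ 607 (mod 977)
607^2 = (607^1)^2 ≡ 607^2 = 368449 ≡ 120 (mod 977)
607^4 = (607^2)^2 ≡ 120^2 = 14400 ≡ 722 (mod 977)
607^8 = (607^4)^2 ≡ 722^2 = 521284 ≡ 543 (mod 977)
607^16 = (607^8)^2 ≡ 543^2 = 294849 ≡ 772 (mod 977)
607^30 = 607^16 · 607^8 · 607^4 · 607^2 ≡ 772 · 543 · 722 · 120 ≡ 798 (mod 977).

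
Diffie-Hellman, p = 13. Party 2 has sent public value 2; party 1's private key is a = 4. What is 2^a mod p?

3

Shared key K = 2^4 mod 13.
2^1 ≡ 2 (mod 13)
2^2 = (2^1)^2 ≡ 2^2 = 4 ≡ 4 (mod 13)
2^4 = (2^2)^2 ≡ 4^2 = 16 ≡ 3 (mod 13)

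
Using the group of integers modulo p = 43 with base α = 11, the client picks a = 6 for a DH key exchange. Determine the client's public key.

Public value = 11^6 (mod 43).
11^1 ≡ 11 (mod 43)
11^2 = (11^1)^2 ≡ 11^2 = 121 ≡ 35 (mod 43)
11^4 = (11^2)^2 ≡ 35^2 = 1225 ≡ 21 (mod 43)
11^6 = 11^4 · 11^2 ≡ 21 · 35 ≡ 4 (mod 43).

4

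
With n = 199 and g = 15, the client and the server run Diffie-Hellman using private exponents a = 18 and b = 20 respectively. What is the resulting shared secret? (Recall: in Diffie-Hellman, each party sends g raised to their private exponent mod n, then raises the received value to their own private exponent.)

The server sends B = g^b mod n = 15^20 mod 199.
15^1 ≡ 15 (mod 199)
15^2 = (15^1)^2 ≡ 15^2 = 225 ≡ 26 (mod 199)
15^4 = (15^2)^2 ≡ 26^2 = 676 ≡ 79 (mod 199)
15^8 = (15^4)^2 ≡ 79^2 = 6241 ≡ 72 (mod 199)
15^16 = (15^8)^2 ≡ 72^2 = 5184 ≡ 10 (mod 199)
15^20 = 15^16 · 15^4 ≡ 10 · 79 ≡ 193 (mod 199).
So B = 193. The client then computes K = B^a mod n = 193^18 mod 199.
193^1 ≡ 193 (mod 199)
193^2 = (193^1)^2 ≡ 193^2 = 37249 ≡ 36 (mod 199)
193^4 = (193^2)^2 ≡ 36^2 = 1296 ≡ 102 (mod 199)
193^8 = (193^4)^2 ≡ 102^2 = 10404 ≡ 56 (mod 199)
193^16 = (193^8)^2 ≡ 56^2 = 3136 ≡ 151 (mod 199)
193^18 = 193^16 · 193^2 ≡ 151 · 36 ≡ 63 (mod 199).

63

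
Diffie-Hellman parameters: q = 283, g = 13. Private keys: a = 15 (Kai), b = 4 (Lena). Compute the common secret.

250

Kai sends A = g^a mod q = 13^15 mod 283.
13^1 ≡ 13 (mod 283)
13^2 = (13^1)^2 ≡ 13^2 = 169 ≡ 169 (mod 283)
13^4 = (13^2)^2 ≡ 169^2 = 28561 ≡ 261 (mod 283)
13^8 = (13^4)^2 ≡ 261^2 = 68121 ≡ 201 (mod 283)
13^15 = 13^8 · 13^4 · 13^2 · 13^1 ≡ 201 · 261 · 169 · 13 ≡ 256 (mod 283).
So A = 256. Lena then computes K = A^b mod q = 256^4 mod 283.
256^1 ≡ 256 (mod 283)
256^2 = (256^1)^2 ≡ 256^2 = 65536 ≡ 163 (mod 283)
256^4 = (256^2)^2 ≡ 163^2 = 26569 ≡ 250 (mod 283)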